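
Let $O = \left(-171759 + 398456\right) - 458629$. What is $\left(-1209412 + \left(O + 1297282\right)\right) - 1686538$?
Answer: $-1830600$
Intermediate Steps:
$O = -231932$ ($O = 226697 - 458629 = -231932$)
$\left(-1209412 + \left(O + 1297282\right)\right) - 1686538 = \left(-1209412 + \left(-231932 + 1297282\right)\right) - 1686538 = \left(-1209412 + 1065350\right) - 1686538 = -144062 - 1686538 = -1830600$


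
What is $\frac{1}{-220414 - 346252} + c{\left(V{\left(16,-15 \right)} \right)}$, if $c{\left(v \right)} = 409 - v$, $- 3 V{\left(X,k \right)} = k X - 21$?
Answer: $\frac{182466451}{566666} \approx 322.0$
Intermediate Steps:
$V{\left(X,k \right)} = 7 - \frac{X k}{3}$ ($V{\left(X,k \right)} = - \frac{k X - 21}{3} = - \frac{X k - 21}{3} = - \frac{-21 + X k}{3} = 7 - \frac{X k}{3}$)
$\frac{1}{-220414 - 346252} + c{\left(V{\left(16,-15 \right)} \right)} = \frac{1}{-220414 - 346252} + \left(409 - \left(7 - \frac{16}{3} \left(-15\right)\right)\right) = \frac{1}{-566666} + \left(409 - \left(7 + 80\right)\right) = - \frac{1}{566666} + \left(409 - 87\right) = - \frac{1}{566666} + 322 = \frac{182466451}{566666}$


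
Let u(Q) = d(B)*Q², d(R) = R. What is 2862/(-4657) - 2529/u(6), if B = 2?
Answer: -1331513/37256 ≈ -35.740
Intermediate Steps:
u(Q) = 2*Q²
2862/(-4657) - 2529/u(6) = 2862/(-4657) - 2529/(2*6²) = 2862*(-1/4657) - 2529/(2*36) = -2862/4657 - 2529/72 = -2862/4657 - 2529*1/72 = -2862/4657 - 281/8 = -1331513/37256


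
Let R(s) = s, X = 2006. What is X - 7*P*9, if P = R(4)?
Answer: 1754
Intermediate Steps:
P = 4
X - 7*P*9 = 2006 - 7*4*9 = 2006 - 28*9 = 2006 - 252 = 1754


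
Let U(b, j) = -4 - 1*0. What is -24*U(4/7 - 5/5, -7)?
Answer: 96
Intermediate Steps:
U(b, j) = -4 (U(b, j) = -4 + 0 = -4)
-24*U(4/7 - 5/5, -7) = -24*(-4) = 96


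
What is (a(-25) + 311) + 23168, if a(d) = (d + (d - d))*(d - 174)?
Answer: 28454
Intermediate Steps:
a(d) = d*(-174 + d) (a(d) = (d + 0)*(-174 + d) = d*(-174 + d))
(a(-25) + 311) + 23168 = (-25*(-174 - 25) + 311) + 23168 = (-25*(-199) + 311) + 23168 = (4975 + 311) + 23168 = 5286 + 23168 = 28454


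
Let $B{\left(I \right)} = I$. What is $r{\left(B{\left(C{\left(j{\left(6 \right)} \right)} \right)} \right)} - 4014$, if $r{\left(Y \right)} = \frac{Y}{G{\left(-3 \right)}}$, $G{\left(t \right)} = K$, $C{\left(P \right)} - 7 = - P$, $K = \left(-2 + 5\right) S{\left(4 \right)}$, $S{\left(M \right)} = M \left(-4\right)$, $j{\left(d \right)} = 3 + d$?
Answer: $- \frac{96335}{24} \approx -4014.0$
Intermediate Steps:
$S{\left(M \right)} = - 4 M$
$K = -48$ ($K = \left(-2 + 5\right) \left(\left(-4\right) 4\right) = 3 \left(-16\right) = -48$)
$C{\left(P \right)} = 7 - P$
$G{\left(t \right)} = -48$
$r{\left(Y \right)} = - \frac{Y}{48}$ ($r{\left(Y \right)} = \frac{Y}{-48} = Y \left(- \frac{1}{48}\right) = - \frac{Y}{48}$)
$r{\left(B{\left(C{\left(j{\left(6 \right)} \right)} \right)} \right)} - 4014 = - \frac{7 - \left(3 + 6\right)}{48} - 4014 = - \frac{7 - 9}{48} - 4014 = \left(- \frac{1}{48}\right) \left(-2\right) - 4014 = \frac{1}{24} - 4014 = - \frac{96335}{24}$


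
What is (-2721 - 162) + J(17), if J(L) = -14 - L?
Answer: -2914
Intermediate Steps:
(-2721 - 162) + J(17) = (-2721 - 162) + (-14 - 1*17) = -2883 + (-14 - 17) = -2883 - 31 = -2914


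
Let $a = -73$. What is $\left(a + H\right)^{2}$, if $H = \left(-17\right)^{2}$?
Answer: $46656$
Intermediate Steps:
$H = 289$
$\left(a + H\right)^{2} = \left(-73 + 289\right)^{2} = 216^{2} = 46656$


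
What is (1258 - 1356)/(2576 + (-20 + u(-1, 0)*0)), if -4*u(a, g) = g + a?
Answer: -49/1278 ≈ -0.038341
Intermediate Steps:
u(a, g) = -a/4 - g/4 (u(a, g) = -(g + a)/4 = -(a + g)/4 = -a/4 - g/4)
(1258 - 1356)/(2576 + (-20 + u(-1, 0)*0)) = (1258 - 1356)/(2576 + (-20 + (-¼*(-1) - ¼*0)*0)) = -98/(2576 + (-20 + (¼ + 0)*0)) = -98/(2576 + (-20 + (¼)*0)) = -98/(2576 + (-20 + 0)) = -98/(2576 - 20) = -98/2556 = -98*1/2556 = -49/1278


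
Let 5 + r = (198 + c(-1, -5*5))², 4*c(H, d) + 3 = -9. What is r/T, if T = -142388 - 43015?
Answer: -38020/185403 ≈ -0.20507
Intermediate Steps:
c(H, d) = -3 (c(H, d) = -¾ + (¼)*(-9) = -¾ - 9/4 = -3)
T = -185403
r = 38020 (r = -5 + (198 - 3)² = -5 + 195² = -5 + 38025 = 38020)
r/T = 38020/(-185403) = 38020*(-1/185403) = -38020/185403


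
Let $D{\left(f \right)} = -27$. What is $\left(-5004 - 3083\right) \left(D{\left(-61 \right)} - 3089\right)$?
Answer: $25199092$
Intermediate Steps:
$\left(-5004 - 3083\right) \left(D{\left(-61 \right)} - 3089\right) = \left(-5004 - 3083\right) \left(-27 - 3089\right) = \left(-8087\right) \left(-3116\right) = 25199092$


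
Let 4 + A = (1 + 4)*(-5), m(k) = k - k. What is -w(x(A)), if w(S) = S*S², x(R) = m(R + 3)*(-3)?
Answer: 0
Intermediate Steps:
m(k) = 0
A = -29 (A = -4 + (1 + 4)*(-5) = -4 + 5*(-5) = -4 - 25 = -29)
x(R) = 0 (x(R) = 0*(-3) = 0)
w(S) = S³
-w(x(A)) = -1*0³ = -1*0 = 0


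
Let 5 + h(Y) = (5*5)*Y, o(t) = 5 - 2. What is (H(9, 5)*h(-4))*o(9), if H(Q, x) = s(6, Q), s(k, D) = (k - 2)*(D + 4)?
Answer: -16380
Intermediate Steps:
s(k, D) = (-2 + k)*(4 + D)
H(Q, x) = 16 + 4*Q (H(Q, x) = -8 - 2*Q + 4*6 + Q*6 = -8 - 2*Q + 24 + 6*Q = 16 + 4*Q)
o(t) = 3
h(Y) = -5 + 25*Y (h(Y) = -5 + (5*5)*Y = -5 + 25*Y)
(H(9, 5)*h(-4))*o(9) = ((16 + 4*9)*(-5 + 25*(-4)))*3 = ((16 + 36)*(-5 - 100))*3 = (52*(-105))*3 = -5460*3 = -16380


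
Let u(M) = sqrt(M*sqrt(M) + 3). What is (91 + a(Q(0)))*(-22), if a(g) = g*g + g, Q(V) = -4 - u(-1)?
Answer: -2332 - 154*sqrt(3 - I) + 22*I ≈ -2602.3 + 65.867*I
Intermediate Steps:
u(M) = sqrt(3 + M**(3/2)) (u(M) = sqrt(M**(3/2) + 3) = sqrt(3 + M**(3/2)))
Q(V) = -4 - sqrt(3 - I) (Q(V) = -4 - sqrt(3 + (-1)**(3/2)) = -4 - sqrt(3 - I))
a(g) = g + g**2 (a(g) = g**2 + g = g + g**2)
(91 + a(Q(0)))*(-22) = (91 + (-4 - sqrt(3 - I))*(1 + (-4 - sqrt(3 - I))))*(-22) = (91 + (-4 - sqrt(3 - I))*(-3 - sqrt(3 - I)))*(-22) = -2002 - 22*(-4 - sqrt(3 - I))*(-3 - sqrt(3 - I))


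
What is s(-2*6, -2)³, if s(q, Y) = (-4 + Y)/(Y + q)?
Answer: 27/343 ≈ 0.078717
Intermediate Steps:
s(q, Y) = (-4 + Y)/(Y + q)
s(-2*6, -2)³ = ((-4 - 2)/(-2 - 2*6))³ = (-6/(-2 - 12))³ = (-6/(-14))³ = (-1/14*(-6))³ = (3/7)³ = 27/343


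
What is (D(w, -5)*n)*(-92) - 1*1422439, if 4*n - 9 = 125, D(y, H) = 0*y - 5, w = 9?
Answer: -1407029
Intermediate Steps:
D(y, H) = -5 (D(y, H) = 0 - 5 = -5)
n = 67/2 (n = 9/4 + (1/4)*125 = 9/4 + 125/4 = 67/2 ≈ 33.500)
(D(w, -5)*n)*(-92) - 1*1422439 = -5*67/2*(-92) - 1*1422439 = -335/2*(-92) - 1422439 = 15410 - 1422439 = -1407029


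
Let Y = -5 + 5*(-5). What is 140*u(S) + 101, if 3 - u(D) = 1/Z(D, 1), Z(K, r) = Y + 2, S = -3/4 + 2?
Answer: 526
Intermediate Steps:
Y = -30 (Y = -5 - 25 = -30)
S = 5/4 (S = -3*1/4 + 2 = -3/4 + 2 = 5/4 ≈ 1.2500)
Z(K, r) = -28 (Z(K, r) = -30 + 2 = -28)
u(D) = 85/28 (u(D) = 3 - 1/(-28) = 3 - 1*(-1/28) = 3 + 1/28 = 85/28)
140*u(S) + 101 = 140*(85/28) + 101 = 425 + 101 = 526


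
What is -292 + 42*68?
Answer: 2564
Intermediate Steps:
-292 + 42*68 = -292 + 2856 = 2564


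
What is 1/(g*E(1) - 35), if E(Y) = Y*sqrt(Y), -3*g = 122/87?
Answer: -261/9257 ≈ -0.028195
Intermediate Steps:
g = -122/261 (g = -122/(3*87) = -1/3*122/87 = -122/261 ≈ -0.46743)
E(Y) = Y**(3/2)
1/(g*E(1) - 35) = 1/(-122*1**(3/2)/261 - 35) = 1/(-122/261*1 - 35) = 1/(-122/261 - 35) = 1/(-9257/261) = -261/9257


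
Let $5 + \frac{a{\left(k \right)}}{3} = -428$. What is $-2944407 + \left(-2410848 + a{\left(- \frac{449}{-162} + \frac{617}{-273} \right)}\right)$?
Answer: $-5356554$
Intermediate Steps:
$a{\left(k \right)} = -1299$ ($a{\left(k \right)} = -15 + 3 \left(-428\right) = -15 - 1284 = -1299$)
$-2944407 + \left(-2410848 + a{\left(- \frac{449}{-162} + \frac{617}{-273} \right)}\right) = -2944407 - 2412147 = -5356554$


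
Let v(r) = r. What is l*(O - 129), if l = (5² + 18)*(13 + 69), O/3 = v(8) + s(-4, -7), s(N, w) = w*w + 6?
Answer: 211560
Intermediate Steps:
s(N, w) = 6 + w² (s(N, w) = w² + 6 = 6 + w²)
O = 189 (O = 3*(8 + (6 + (-7)²)) = 3*(8 + (6 + 49)) = 3*(8 + 55) = 3*63 = 189)
l = 3526 (l = (25 + 18)*82 = 43*82 = 3526)
l*(O - 129) = 3526*(189 - 129) = 3526*60 = 211560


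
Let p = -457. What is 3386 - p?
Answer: 3843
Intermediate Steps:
3386 - p = 3386 - 1*(-457) = 3386 + 457 = 3843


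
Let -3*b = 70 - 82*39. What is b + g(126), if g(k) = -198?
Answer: 2534/3 ≈ 844.67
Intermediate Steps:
b = 3128/3 (b = -(70 - 82*39)/3 = -(70 - 3198)/3 = -⅓*(-3128) = 3128/3 ≈ 1042.7)
b + g(126) = 3128/3 - 198 = 2534/3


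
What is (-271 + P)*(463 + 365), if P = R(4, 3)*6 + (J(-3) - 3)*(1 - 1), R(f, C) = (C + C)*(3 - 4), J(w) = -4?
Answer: -254196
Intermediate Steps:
R(f, C) = -2*C (R(f, C) = (2*C)*(-1) = -2*C)
P = -36 (P = -2*3*6 + (-4 - 3)*(1 - 1) = -6*6 - 7*0 = -36 + 0 = -36)
(-271 + P)*(463 + 365) = (-271 - 36)*(463 + 365) = -307*828 = -254196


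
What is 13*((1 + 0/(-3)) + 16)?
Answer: 221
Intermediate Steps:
13*((1 + 0/(-3)) + 16) = 13*((1 + 0*(-1/3)) + 16) = 13*((1 + 0) + 16) = 13*(1 + 16) = 13*17 = 221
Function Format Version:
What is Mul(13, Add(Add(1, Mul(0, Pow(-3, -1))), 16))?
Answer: 221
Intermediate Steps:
Mul(13, Add(Add(1, Mul(0, Pow(-3, -1))), 16)) = Mul(13, Add(Add(1, Mul(0, Rational(-1, 3))), 16)) = Mul(13, Add(Add(1, 0), 16)) = Mul(13, Add(1, 16)) = Mul(13, 17) = 221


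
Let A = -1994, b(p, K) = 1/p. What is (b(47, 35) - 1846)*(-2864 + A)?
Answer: 421484938/47 ≈ 8.9678e+6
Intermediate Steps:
(b(47, 35) - 1846)*(-2864 + A) = (1/47 - 1846)*(-2864 - 1994) = (1/47 - 1846)*(-4858) = -86761/47*(-4858) = 421484938/47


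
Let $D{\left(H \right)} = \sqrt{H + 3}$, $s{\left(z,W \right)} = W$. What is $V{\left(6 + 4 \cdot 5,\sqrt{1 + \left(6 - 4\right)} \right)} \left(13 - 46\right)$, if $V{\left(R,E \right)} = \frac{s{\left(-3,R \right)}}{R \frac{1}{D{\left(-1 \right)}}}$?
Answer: $- 33 \sqrt{2} \approx -46.669$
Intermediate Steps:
$D{\left(H \right)} = \sqrt{3 + H}$
$V{\left(R,E \right)} = \sqrt{2}$ ($V{\left(R,E \right)} = \frac{R}{R \frac{1}{\sqrt{3 - 1}}} = \frac{R}{R \frac{1}{\sqrt{2}}} = \frac{R}{R \frac{\sqrt{2}}{2}} = \frac{R}{\frac{1}{2} R \sqrt{2}} = R \frac{\sqrt{2}}{R} = \sqrt{2}$)
$V{\left(6 + 4 \cdot 5,\sqrt{1 + \left(6 - 4\right)} \right)} \left(13 - 46\right) = \sqrt{2} \left(13 - 46\right) = \sqrt{2} \left(-33\right) = - 33 \sqrt{2}$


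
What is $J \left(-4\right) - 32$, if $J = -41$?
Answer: $132$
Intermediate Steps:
$J \left(-4\right) - 32 = \left(-41\right) \left(-4\right) - 32 = 164 - 32 = 132$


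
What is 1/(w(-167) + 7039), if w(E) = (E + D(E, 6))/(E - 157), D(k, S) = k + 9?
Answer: 324/2280961 ≈ 0.00014205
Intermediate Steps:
D(k, S) = 9 + k
w(E) = (9 + 2*E)/(-157 + E) (w(E) = (E + (9 + E))/(E - 157) = (9 + 2*E)/(-157 + E))
1/(w(-167) + 7039) = 1/((9 + 2*(-167))/(-157 - 167) + 7039) = 1/((9 - 334)/(-324) + 7039) = 1/(-1/324*(-325) + 7039) = 1/(325/324 + 7039) = 1/(2280961/324) = 324/2280961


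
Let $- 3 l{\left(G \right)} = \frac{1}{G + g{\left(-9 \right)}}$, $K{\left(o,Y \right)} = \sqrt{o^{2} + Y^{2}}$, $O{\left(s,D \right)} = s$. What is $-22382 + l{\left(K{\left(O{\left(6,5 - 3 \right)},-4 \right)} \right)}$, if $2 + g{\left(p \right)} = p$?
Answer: $- \frac{4633063}{207} + \frac{2 \sqrt{13}}{207} \approx -22382.0$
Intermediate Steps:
$g{\left(p \right)} = -2 + p$
$K{\left(o,Y \right)} = \sqrt{Y^{2} + o^{2}}$
$l{\left(G \right)} = - \frac{1}{3 \left(-11 + G\right)}$ ($l{\left(G \right)} = - \frac{1}{3 \left(G - 11\right)} = - \frac{1}{3 \left(-11 + G\right)}$)
$-22382 + l{\left(K{\left(O{\left(6,5 - 3 \right)},-4 \right)} \right)} = -22382 - \frac{1}{-33 + 3 \sqrt{\left(-4\right)^{2} + 6^{2}}} = -22382 - \frac{1}{-33 + 3 \sqrt{16 + 36}} = -22382 - \frac{1}{-33 + 3 \sqrt{52}} = -22382 - \frac{1}{-33 + 3 \cdot 2 \sqrt{13}} = -22382 - \frac{1}{-33 + 6 \sqrt{13}}$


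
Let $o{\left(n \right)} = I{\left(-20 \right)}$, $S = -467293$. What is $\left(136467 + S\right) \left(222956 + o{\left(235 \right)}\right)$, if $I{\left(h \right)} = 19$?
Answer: $-73765927350$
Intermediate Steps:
$o{\left(n \right)} = 19$
$\left(136467 + S\right) \left(222956 + o{\left(235 \right)}\right) = \left(136467 - 467293\right) \left(222956 + 19\right) = \left(-330826\right) 222975 = -73765927350$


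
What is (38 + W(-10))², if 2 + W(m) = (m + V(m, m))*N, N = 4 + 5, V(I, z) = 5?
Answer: 81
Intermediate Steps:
N = 9
W(m) = 43 + 9*m (W(m) = -2 + (m + 5)*9 = -2 + (5 + m)*9 = -2 + (45 + 9*m) = 43 + 9*m)
(38 + W(-10))² = (38 + (43 + 9*(-10)))² = (38 + (43 - 90))² = (38 - 47)² = (-9)² = 81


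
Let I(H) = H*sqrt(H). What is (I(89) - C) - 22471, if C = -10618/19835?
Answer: -445701667/19835 + 89*sqrt(89) ≈ -21631.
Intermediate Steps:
C = -10618/19835 (C = -10618*1/19835 = -10618/19835 ≈ -0.53532)
I(H) = H**(3/2)
(I(89) - C) - 22471 = (89**(3/2) - 1*(-10618/19835)) - 22471 = (89*sqrt(89) + 10618/19835) - 22471 = (10618/19835 + 89*sqrt(89)) - 22471 = -445701667/19835 + 89*sqrt(89)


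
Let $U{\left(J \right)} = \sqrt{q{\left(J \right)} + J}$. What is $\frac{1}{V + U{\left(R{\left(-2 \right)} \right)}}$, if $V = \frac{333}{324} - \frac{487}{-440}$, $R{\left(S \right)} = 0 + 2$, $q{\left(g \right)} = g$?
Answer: $\frac{3960}{16373} \approx 0.24186$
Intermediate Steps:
$R{\left(S \right)} = 2$
$U{\left(J \right)} = \sqrt{2} \sqrt{J}$ ($U{\left(J \right)} = \sqrt{J + J} = \sqrt{2 J} = \sqrt{2} \sqrt{J}$)
$V = \frac{8453}{3960}$ ($V = 333 \cdot \frac{1}{324} - - \frac{487}{440} = \frac{37}{36} + \frac{487}{440} = \frac{8453}{3960} \approx 2.1346$)
$\frac{1}{V + U{\left(R{\left(-2 \right)} \right)}} = \frac{1}{\frac{8453}{3960} + \sqrt{2} \sqrt{2}} = \frac{1}{\frac{8453}{3960} + 2} = \frac{1}{\frac{16373}{3960}} = \frac{3960}{16373}$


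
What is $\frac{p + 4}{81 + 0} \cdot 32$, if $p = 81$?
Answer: $\frac{2720}{81} \approx 33.58$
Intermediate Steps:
$\frac{p + 4}{81 + 0} \cdot 32 = \frac{81 + 4}{81 + 0} \cdot 32 = \frac{85}{81} \cdot 32 = \frac{2720}{81}$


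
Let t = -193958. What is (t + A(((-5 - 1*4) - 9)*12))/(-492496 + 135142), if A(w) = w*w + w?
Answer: 73759/178677 ≈ 0.41281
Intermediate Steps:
A(w) = w + w**2 (A(w) = w**2 + w = w + w**2)
(t + A(((-5 - 1*4) - 9)*12))/(-492496 + 135142) = (-193958 + (((-5 - 1*4) - 9)*12)*(1 + ((-5 - 1*4) - 9)*12))/(-492496 + 135142) = (-193958 + (((-5 - 4) - 9)*12)*(1 + ((-5 - 4) - 9)*12))/(-357354) = (-193958 + ((-9 - 9)*12)*(1 + (-9 - 9)*12))*(-1/357354) = (-193958 + (-18*12)*(1 - 18*12))*(-1/357354) = (-193958 - 216*(1 - 216))*(-1/357354) = (-193958 - 216*(-215))*(-1/357354) = (-193958 + 46440)*(-1/357354) = -147518*(-1/357354) = 73759/178677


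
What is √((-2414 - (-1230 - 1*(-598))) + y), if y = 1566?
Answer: 6*I*√6 ≈ 14.697*I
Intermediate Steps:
√((-2414 - (-1230 - 1*(-598))) + y) = √((-2414 - (-1230 - 1*(-598))) + 1566) = √((-2414 - (-1230 + 598)) + 1566) = √((-2414 - 1*(-632)) + 1566) = √((-2414 + 632) + 1566) = √(-1782 + 1566) = √(-216) = 6*I*√6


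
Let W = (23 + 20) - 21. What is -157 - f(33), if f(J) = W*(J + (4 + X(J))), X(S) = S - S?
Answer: -971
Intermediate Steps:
X(S) = 0
W = 22 (W = 43 - 21 = 22)
f(J) = 88 + 22*J (f(J) = 22*(J + (4 + 0)) = 22*(J + 4) = 22*(4 + J) = 88 + 22*J)
-157 - f(33) = -157 - (88 + 22*33) = -157 - (88 + 726) = -157 - 1*814 = -157 - 814 = -971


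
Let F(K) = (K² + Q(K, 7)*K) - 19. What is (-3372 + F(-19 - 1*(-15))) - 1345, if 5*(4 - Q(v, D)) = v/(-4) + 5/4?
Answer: -23671/5 ≈ -4734.2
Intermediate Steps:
Q(v, D) = 15/4 + v/20 (Q(v, D) = 4 - (v/(-4) + 5/4)/5 = 4 - (v*(-¼) + 5*(¼))/5 = 4 - (-v/4 + 5/4)/5 = 4 - (5/4 - v/4)/5 = 4 + (-¼ + v/20) = 15/4 + v/20)
F(K) = -19 + K² + K*(15/4 + K/20) (F(K) = (K² + (15/4 + K/20)*K) - 19 = (K² + K*(15/4 + K/20)) - 19 = -19 + K² + K*(15/4 + K/20))
(-3372 + F(-19 - 1*(-15))) - 1345 = (-3372 + (-19 + 15*(-19 - 1*(-15))/4 + 21*(-19 - 1*(-15))²/20)) - 1345 = (-3372 + (-19 + 15*(-19 + 15)/4 + 21*(-19 + 15)²/20)) - 1345 = (-3372 + (-19 + (15/4)*(-4) + (21/20)*(-4)²)) - 1345 = (-3372 + (-19 - 15 + (21/20)*16)) - 1345 = (-3372 + (-19 - 15 + 84/5)) - 1345 = (-3372 - 86/5) - 1345 = -16946/5 - 1345 = -23671/5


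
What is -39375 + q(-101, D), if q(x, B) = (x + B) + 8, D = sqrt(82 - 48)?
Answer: -39468 + sqrt(34) ≈ -39462.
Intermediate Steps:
D = sqrt(34) ≈ 5.8309
q(x, B) = 8 + B + x (q(x, B) = (B + x) + 8 = 8 + B + x)
-39375 + q(-101, D) = -39375 + (8 + sqrt(34) - 101) = -39375 + (-93 + sqrt(34)) = -39468 + sqrt(34)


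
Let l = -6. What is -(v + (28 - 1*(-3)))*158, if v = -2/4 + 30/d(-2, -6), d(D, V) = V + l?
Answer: -4424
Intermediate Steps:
d(D, V) = -6 + V (d(D, V) = V - 6 = -6 + V)
v = -3 (v = -2/4 + 30/(-6 - 6) = -2*1/4 + 30/(-12) = -1/2 + 30*(-1/12) = -1/2 - 5/2 = -3)
-(v + (28 - 1*(-3)))*158 = -(-3 + (28 - 1*(-3)))*158 = -(-3 + (28 + 3))*158 = -(-3 + 31)*158 = -28*158 = -1*4424 = -4424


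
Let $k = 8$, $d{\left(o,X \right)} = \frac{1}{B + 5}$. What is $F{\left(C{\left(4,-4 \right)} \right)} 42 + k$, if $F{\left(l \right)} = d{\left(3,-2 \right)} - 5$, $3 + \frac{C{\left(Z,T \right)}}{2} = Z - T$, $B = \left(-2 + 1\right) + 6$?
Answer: $- \frac{989}{5} \approx -197.8$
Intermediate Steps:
$B = 5$ ($B = -1 + 6 = 5$)
$d{\left(o,X \right)} = \frac{1}{10}$ ($d{\left(o,X \right)} = \frac{1}{5 + 5} = \frac{1}{10}$)
$C{\left(Z,T \right)} = -6 - 2 T + 2 Z$ ($C{\left(Z,T \right)} = -6 + 2 \left(Z - T\right) = -6 - \left(- 2 Z + 2 T\right) = -6 - 2 T + 2 Z$)
$F{\left(l \right)} = - \frac{49}{10}$ ($F{\left(l \right)} = \frac{1}{10} - 5 = - \frac{49}{10}$)
$F{\left(C{\left(4,-4 \right)} \right)} 42 + k = \left(- \frac{49}{10}\right) 42 + 8 = - \frac{1029}{5} + 8 = - \frac{989}{5}$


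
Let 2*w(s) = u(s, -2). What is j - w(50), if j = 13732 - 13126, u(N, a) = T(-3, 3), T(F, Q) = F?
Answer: 1215/2 ≈ 607.50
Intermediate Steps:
u(N, a) = -3
w(s) = -3/2 (w(s) = (½)*(-3) = -3/2)
j = 606
j - w(50) = 606 - 1*(-3/2) = 606 + 3/2 = 1215/2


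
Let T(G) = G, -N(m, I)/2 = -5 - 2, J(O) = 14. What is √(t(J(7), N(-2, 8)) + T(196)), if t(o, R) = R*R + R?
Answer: √406 ≈ 20.149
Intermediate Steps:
N(m, I) = 14 (N(m, I) = -2*(-5 - 2) = -2*(-7) = 14)
t(o, R) = R + R² (t(o, R) = R² + R = R + R²)
√(t(J(7), N(-2, 8)) + T(196)) = √(14*(1 + 14) + 196) = √(14*15 + 196) = √(210 + 196) = √406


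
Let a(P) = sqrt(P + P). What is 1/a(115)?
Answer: sqrt(230)/230 ≈ 0.065938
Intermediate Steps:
a(P) = sqrt(2)*sqrt(P) (a(P) = sqrt(2*P) = sqrt(2)*sqrt(P))
1/a(115) = 1/(sqrt(2)*sqrt(115)) = 1/(sqrt(230)) = sqrt(230)/230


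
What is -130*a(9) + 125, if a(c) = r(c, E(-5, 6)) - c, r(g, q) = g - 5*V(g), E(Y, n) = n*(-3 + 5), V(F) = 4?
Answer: 2725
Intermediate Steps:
E(Y, n) = 2*n (E(Y, n) = n*2 = 2*n)
r(g, q) = -20 + g (r(g, q) = g - 5*4 = g - 20 = -20 + g)
a(c) = -20 (a(c) = (-20 + c) - c = -20)
-130*a(9) + 125 = -130*(-20) + 125 = 2600 + 125 = 2725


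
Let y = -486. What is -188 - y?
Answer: 298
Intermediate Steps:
-188 - y = -188 - 1*(-486) = -188 + 486 = 298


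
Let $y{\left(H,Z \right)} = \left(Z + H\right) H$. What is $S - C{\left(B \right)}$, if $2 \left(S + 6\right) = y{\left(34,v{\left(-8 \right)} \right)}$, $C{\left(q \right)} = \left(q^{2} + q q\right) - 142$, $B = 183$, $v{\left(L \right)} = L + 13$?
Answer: $-66179$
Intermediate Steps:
$v{\left(L \right)} = 13 + L$
$C{\left(q \right)} = -142 + 2 q^{2}$ ($C{\left(q \right)} = \left(q^{2} + q^{2}\right) - 142 = 2 q^{2} - 142 = -142 + 2 q^{2}$)
$y{\left(H,Z \right)} = H \left(H + Z\right)$ ($y{\left(H,Z \right)} = \left(H + Z\right) H = H \left(H + Z\right)$)
$S = 657$ ($S = -6 + \frac{34 \left(34 + \left(13 - 8\right)\right)}{2} = -6 + \frac{34 \left(34 + 5\right)}{2} = -6 + \frac{34 \cdot 39}{2} = -6 + \frac{1}{2} \cdot 1326 = -6 + 663 = 657$)
$S - C{\left(B \right)} = 657 - \left(-142 + 2 \cdot 183^{2}\right) = 657 - \left(-142 + 2 \cdot 33489\right) = 657 - \left(-142 + 66978\right) = 657 - 66836 = -66179$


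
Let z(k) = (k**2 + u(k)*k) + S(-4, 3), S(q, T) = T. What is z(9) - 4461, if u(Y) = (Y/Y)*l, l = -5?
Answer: -4422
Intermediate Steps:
u(Y) = -5 (u(Y) = (Y/Y)*(-5) = 1*(-5) = -5)
z(k) = 3 + k**2 - 5*k (z(k) = (k**2 - 5*k) + 3 = 3 + k**2 - 5*k)
z(9) - 4461 = (3 + 9**2 - 5*9) - 4461 = (3 + 81 - 45) - 4461 = 39 - 4461 = -4422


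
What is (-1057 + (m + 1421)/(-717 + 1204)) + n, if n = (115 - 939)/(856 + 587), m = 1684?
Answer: -738718010/702741 ≈ -1051.2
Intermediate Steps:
n = -824/1443 ≈ -0.57103
(-1057 + (m + 1421)/(-717 + 1204)) + n = (-1057 + (1684 + 1421)/(-717 + 1204)) - 824/1443 = (-1057 + 3105/487) - 824/1443 = -511654/487 - 824/1443 = -738718010/702741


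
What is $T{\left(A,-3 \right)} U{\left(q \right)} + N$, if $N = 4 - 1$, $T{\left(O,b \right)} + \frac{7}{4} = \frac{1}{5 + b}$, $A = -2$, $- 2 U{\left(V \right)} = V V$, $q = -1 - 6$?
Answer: $\frac{269}{8} \approx 33.625$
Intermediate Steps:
$q = -7$ ($q = -1 - 6 = -7$)
$U{\left(V \right)} = - \frac{V^{2}}{2}$ ($U{\left(V \right)} = - \frac{V V}{2} = - \frac{V^{2}}{2}$)
$T{\left(O,b \right)} = - \frac{7}{4} + \frac{1}{5 + b}$
$N = 3$
$T{\left(A,-3 \right)} U{\left(q \right)} + N = \frac{-31 - -21}{4 \left(5 - 3\right)} \left(- \frac{\left(-7\right)^{2}}{2}\right) + 3 = \frac{-31 + 21}{4 \cdot 2} \left(\left(- \frac{1}{2}\right) 49\right) + 3 = \frac{1}{4} \cdot \frac{1}{2} \left(-10\right) \left(- \frac{49}{2}\right) + 3 = \left(- \frac{5}{4}\right) \left(- \frac{49}{2}\right) + 3 = \frac{245}{8} + 3 = \frac{269}{8}$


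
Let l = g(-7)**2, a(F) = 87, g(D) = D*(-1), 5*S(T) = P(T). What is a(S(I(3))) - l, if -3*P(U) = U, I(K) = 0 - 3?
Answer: 38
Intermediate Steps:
I(K) = -3
P(U) = -U/3
S(T) = -T/15 (S(T) = (-T/3)/5 = -T/15)
g(D) = -D
l = 49 (l = (-1*(-7))**2 = 7**2 = 49)
a(S(I(3))) - l = 87 - 1*49 = 87 - 49 = 38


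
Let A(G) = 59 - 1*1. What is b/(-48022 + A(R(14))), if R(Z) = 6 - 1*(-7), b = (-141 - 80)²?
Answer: -48841/47964 ≈ -1.0183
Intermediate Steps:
b = 48841 (b = (-221)² = 48841)
R(Z) = 13 (R(Z) = 6 + 7 = 13)
A(G) = 58 (A(G) = 59 - 1 = 58)
b/(-48022 + A(R(14))) = 48841/(-48022 + 58) = 48841/(-47964) = 48841*(-1/47964) = -48841/47964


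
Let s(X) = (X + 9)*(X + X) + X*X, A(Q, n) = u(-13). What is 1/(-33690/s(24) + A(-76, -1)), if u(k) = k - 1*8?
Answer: -72/2635 ≈ -0.027324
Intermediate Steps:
u(k) = -8 + k (u(k) = k - 8 = -8 + k)
A(Q, n) = -21 (A(Q, n) = -8 - 13 = -21)
s(X) = X² + 2*X*(9 + X) (s(X) = (9 + X)*(2*X) + X² = 2*X*(9 + X) + X² = X² + 2*X*(9 + X))
1/(-33690/s(24) + A(-76, -1)) = 1/(-33690*1/(72*(6 + 24)) - 21) = 1/(-33690/(3*24*30) - 21) = 1/(-33690/2160 - 21) = 1/(-33690*1/2160 - 21) = 1/(-1123/72 - 21) = 1/(-2635/72) = -72/2635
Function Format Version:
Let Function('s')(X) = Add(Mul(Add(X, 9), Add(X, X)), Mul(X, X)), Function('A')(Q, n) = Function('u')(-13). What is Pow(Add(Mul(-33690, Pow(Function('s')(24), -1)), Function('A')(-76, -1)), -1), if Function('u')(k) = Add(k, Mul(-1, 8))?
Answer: Rational(-72, 2635) ≈ -0.027324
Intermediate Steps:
Function('u')(k) = Add(-8, k) (Function('u')(k) = Add(k, -8) = Add(-8, k))
Function('A')(Q, n) = -21 (Function('A')(Q, n) = Add(-8, -13) = -21)
Function('s')(X) = Add(Pow(X, 2), Mul(2, X, Add(9, X))) (Function('s')(X) = Add(Mul(Add(9, X), Mul(2, X)), Pow(X, 2)) = Add(Mul(2, X, Add(9, X)), Pow(X, 2)) = Add(Pow(X, 2), Mul(2, X, Add(9, X))))
Pow(Add(Mul(-33690, Pow(Function('s')(24), -1)), Function('A')(-76, -1)), -1) = Pow(Add(Mul(-33690, Pow(Mul(3, 24, Add(6, 24)), -1)), -21), -1) = Pow(Add(Mul(-33690, Pow(Mul(3, 24, 30), -1)), -21), -1) = Pow(Add(Mul(-33690, Pow(2160, -1)), -21), -1) = Pow(Add(Mul(-33690, Rational(1, 2160)), -21), -1) = Pow(Add(Rational(-1123, 72), -21), -1) = Pow(Rational(-2635, 72), -1) = Rational(-72, 2635)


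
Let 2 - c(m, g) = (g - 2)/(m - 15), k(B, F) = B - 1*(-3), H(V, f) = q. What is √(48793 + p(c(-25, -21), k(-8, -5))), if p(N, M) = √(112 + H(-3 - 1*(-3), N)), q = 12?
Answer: √(48793 + 2*√31) ≈ 220.92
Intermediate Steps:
H(V, f) = 12
k(B, F) = 3 + B (k(B, F) = B + 3 = 3 + B)
c(m, g) = 2 - (-2 + g)/(-15 + m) (c(m, g) = 2 - (g - 2)/(m - 15) = 2 - (-2 + g)/(-15 + m))
p(N, M) = 2*√31 (p(N, M) = √(112 + 12) = √124 = 2*√31)
√(48793 + p(c(-25, -21), k(-8, -5))) = √(48793 + 2*√31)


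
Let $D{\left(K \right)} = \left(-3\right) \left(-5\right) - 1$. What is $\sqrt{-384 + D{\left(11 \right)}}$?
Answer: $i \sqrt{370} \approx 19.235 i$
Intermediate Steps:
$D{\left(K \right)} = 14$ ($D{\left(K \right)} = 15 - 1 = 14$)
$\sqrt{-384 + D{\left(11 \right)}} = \sqrt{-384 + 14} = \sqrt{-370} = i \sqrt{370}$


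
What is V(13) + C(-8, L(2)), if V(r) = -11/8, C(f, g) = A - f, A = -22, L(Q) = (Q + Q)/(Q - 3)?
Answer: -123/8 ≈ -15.375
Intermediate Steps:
L(Q) = 2*Q/(-3 + Q) (L(Q) = (2*Q)/(-3 + Q) = 2*Q/(-3 + Q))
C(f, g) = -22 - f
V(r) = -11/8 (V(r) = -11*⅛ = -11/8)
V(13) + C(-8, L(2)) = -11/8 + (-22 - 1*(-8)) = -11/8 + (-22 + 8) = -11/8 - 14 = -123/8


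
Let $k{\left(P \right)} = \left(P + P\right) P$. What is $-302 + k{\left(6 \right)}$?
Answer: $-230$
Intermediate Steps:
$k{\left(P \right)} = 2 P^{2}$ ($k{\left(P \right)} = 2 P P = 2 P^{2}$)
$-302 + k{\left(6 \right)} = -302 + 2 \cdot 6^{2} = -302 + 2 \cdot 36 = -302 + 72 = -230$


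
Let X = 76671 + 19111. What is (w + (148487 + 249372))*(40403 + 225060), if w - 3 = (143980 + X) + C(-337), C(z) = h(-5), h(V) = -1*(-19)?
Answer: 169270623709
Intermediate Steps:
h(V) = 19
C(z) = 19
X = 95782
w = 239784 (w = 3 + ((143980 + 95782) + 19) = 3 + (239762 + 19) = 3 + 239781 = 239784)
(w + (148487 + 249372))*(40403 + 225060) = (239784 + (148487 + 249372))*(40403 + 225060) = (239784 + 397859)*265463 = 637643*265463 = 169270623709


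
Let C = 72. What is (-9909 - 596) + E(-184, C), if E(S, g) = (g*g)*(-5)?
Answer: -36425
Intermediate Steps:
E(S, g) = -5*g**2 (E(S, g) = g**2*(-5) = -5*g**2)
(-9909 - 596) + E(-184, C) = (-9909 - 596) - 5*72**2 = -10505 - 5*5184 = -10505 - 25920 = -36425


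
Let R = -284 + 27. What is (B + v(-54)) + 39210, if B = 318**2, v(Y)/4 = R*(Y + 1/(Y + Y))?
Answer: 5288099/27 ≈ 1.9586e+5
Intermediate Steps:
R = -257
v(Y) = -1028*Y - 514/Y (v(Y) = 4*(-257*(Y + 1/(Y + Y))) = 4*(-257*(Y + 1/(2*Y))) = 4*(-257*Y - 257/(2*Y)) = -1028*Y - 514/Y)
B = 101124
(B + v(-54)) + 39210 = (101124 + (-1028*(-54) - 514/(-54))) + 39210 = (101124 + (55512 - 514*(-1/54))) + 39210 = (101124 + (55512 + 257/27)) + 39210 = (101124 + 1499081/27) + 39210 = 4229429/27 + 39210 = 5288099/27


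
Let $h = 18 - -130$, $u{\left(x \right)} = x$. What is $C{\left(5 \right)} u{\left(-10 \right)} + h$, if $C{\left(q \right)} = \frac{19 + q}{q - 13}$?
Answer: $178$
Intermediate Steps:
$C{\left(q \right)} = \frac{19 + q}{-13 + q}$
$h = 148$ ($h = 18 + 130 = 148$)
$C{\left(5 \right)} u{\left(-10 \right)} + h = \frac{19 + 5}{-13 + 5} \left(-10\right) + 148 = \frac{1}{-8} \cdot 24 \left(-10\right) + 148 = \left(- \frac{1}{8}\right) 24 \left(-10\right) + 148 = \left(-3\right) \left(-10\right) + 148 = 30 + 148 = 178$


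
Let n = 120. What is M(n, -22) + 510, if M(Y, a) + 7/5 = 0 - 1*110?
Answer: 1993/5 ≈ 398.60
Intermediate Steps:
M(Y, a) = -557/5 (M(Y, a) = -7/5 + (0 - 1*110) = -7/5 + (0 - 110) = -7/5 - 110 = -557/5)
M(n, -22) + 510 = -557/5 + 510 = 1993/5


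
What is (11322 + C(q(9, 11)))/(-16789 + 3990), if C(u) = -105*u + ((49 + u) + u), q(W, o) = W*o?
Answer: -1174/12799 ≈ -0.091726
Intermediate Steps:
C(u) = 49 - 103*u (C(u) = -105*u + (49 + 2*u) = 49 - 103*u)
(11322 + C(q(9, 11)))/(-16789 + 3990) = (11322 + (49 - 927*11))/(-16789 + 3990) = (11322 + (49 - 103*99))/(-12799) = (11322 + (49 - 10197))*(-1/12799) = (11322 - 10148)*(-1/12799) = 1174*(-1/12799) = -1174/12799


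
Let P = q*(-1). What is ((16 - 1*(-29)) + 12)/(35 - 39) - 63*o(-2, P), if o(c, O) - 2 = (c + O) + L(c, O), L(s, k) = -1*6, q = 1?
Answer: 1707/4 ≈ 426.75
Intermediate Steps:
L(s, k) = -6
P = -1 (P = 1*(-1) = -1)
o(c, O) = -4 + O + c (o(c, O) = 2 + ((c + O) - 6) = 2 + ((O + c) - 6) = 2 + (-6 + O + c) = -4 + O + c)
((16 - 1*(-29)) + 12)/(35 - 39) - 63*o(-2, P) = ((16 - 1*(-29)) + 12)/(35 - 39) - 63*(-4 - 1 - 2) = ((16 + 29) + 12)/(-4) - 63*(-7) = (45 + 12)*(-1/4) + 441 = 57*(-1/4) + 441 = -57/4 + 441 = 1707/4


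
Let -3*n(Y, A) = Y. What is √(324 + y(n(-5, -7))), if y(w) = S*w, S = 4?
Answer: 4*√186/3 ≈ 18.184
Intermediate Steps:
n(Y, A) = -Y/3
y(w) = 4*w
√(324 + y(n(-5, -7))) = √(324 + 4*(-⅓*(-5))) = √(324 + 4*(5/3)) = √(324 + 20/3) = √(992/3) = 4*√186/3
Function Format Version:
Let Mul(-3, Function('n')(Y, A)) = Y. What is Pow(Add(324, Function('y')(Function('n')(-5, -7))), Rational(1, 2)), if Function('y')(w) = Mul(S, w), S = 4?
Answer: Mul(Rational(4, 3), Pow(186, Rational(1, 2))) ≈ 18.184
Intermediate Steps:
Function('n')(Y, A) = Mul(Rational(-1, 3), Y)
Function('y')(w) = Mul(4, w)
Pow(Add(324, Function('y')(Function('n')(-5, -7))), Rational(1, 2)) = Pow(Add(324, Mul(4, Mul(Rational(-1, 3), -5))), Rational(1, 2)) = Pow(Add(324, Mul(4, Rational(5, 3))), Rational(1, 2)) = Pow(Add(324, Rational(20, 3)), Rational(1, 2)) = Pow(Rational(992, 3), Rational(1, 2)) = Mul(Rational(4, 3), Pow(186, Rational(1, 2)))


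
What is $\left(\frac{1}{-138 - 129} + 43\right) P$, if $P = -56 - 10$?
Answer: $- \frac{252560}{89} \approx -2837.8$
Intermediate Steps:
$P = -66$
$\left(\frac{1}{-138 - 129} + 43\right) P = \left(\frac{1}{-138 - 129} + 43\right) \left(-66\right) = \left(\frac{1}{-267} + 43\right) \left(-66\right) = \left(- \frac{1}{267} + 43\right) \left(-66\right) = \frac{11480}{267} \left(-66\right) = - \frac{252560}{89}$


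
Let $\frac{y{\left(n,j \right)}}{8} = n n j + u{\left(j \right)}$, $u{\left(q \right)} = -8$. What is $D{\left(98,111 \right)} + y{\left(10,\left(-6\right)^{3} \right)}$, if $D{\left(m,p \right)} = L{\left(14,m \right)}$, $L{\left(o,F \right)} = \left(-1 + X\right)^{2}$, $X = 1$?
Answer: $-172864$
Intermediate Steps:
$L{\left(o,F \right)} = 0$ ($L{\left(o,F \right)} = \left(-1 + 1\right)^{2} = 0^{2} = 0$)
$D{\left(m,p \right)} = 0$
$y{\left(n,j \right)} = -64 + 8 j n^{2}$ ($y{\left(n,j \right)} = 8 \left(n n j - 8\right) = 8 \left(n^{2} j - 8\right) = 8 \left(j n^{2} - 8\right) = 8 \left(-8 + j n^{2}\right) = -64 + 8 j n^{2}$)
$D{\left(98,111 \right)} + y{\left(10,\left(-6\right)^{3} \right)} = 0 + \left(-64 + 8 \left(-6\right)^{3} \cdot 10^{2}\right) = 0 + \left(-64 + 8 \left(-216\right) 100\right) = 0 - 172864 = -172864$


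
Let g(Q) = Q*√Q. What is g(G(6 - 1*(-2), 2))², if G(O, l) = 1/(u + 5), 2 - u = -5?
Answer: 1/1728 ≈ 0.00057870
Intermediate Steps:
u = 7 (u = 2 - 1*(-5) = 2 + 5 = 7)
G(O, l) = 1/12 (G(O, l) = 1/(7 + 5) = 1/12)
g(Q) = Q^(3/2)
g(G(6 - 1*(-2), 2))² = ((1/12)^(3/2))² = (√3/72)² = 1/1728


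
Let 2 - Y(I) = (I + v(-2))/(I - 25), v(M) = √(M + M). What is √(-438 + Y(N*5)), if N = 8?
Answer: √(-98700 - 30*I)/15 ≈ 0.003183 - 20.944*I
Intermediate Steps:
v(M) = √2*√M (v(M) = √(2*M) = √2*√M)
Y(I) = 2 - (I + 2*I)/(-25 + I) (Y(I) = 2 - (I + √2*√(-2))/(I - 25) = 2 - (I + √2*(I*√2))/(-25 + I) = 2 - (I + 2*I)/(-25 + I))
√(-438 + Y(N*5)) = √(-438 + (-50 + 8*5 - 2*I)/(-25 + 8*5)) = √(-438 + (-50 + 40 - 2*I)/(-25 + 40)) = √(-438 + (-10 - 2*I)/15) = √(-438 + (-⅔ - 2*I/15)) = √(-1316/3 - 2*I/15)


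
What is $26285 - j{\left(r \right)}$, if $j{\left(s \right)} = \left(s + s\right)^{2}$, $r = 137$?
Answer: $-48791$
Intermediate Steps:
$j{\left(s \right)} = 4 s^{2}$ ($j{\left(s \right)} = \left(2 s\right)^{2} = 4 s^{2}$)
$26285 - j{\left(r \right)} = 26285 - 4 \cdot 137^{2} = 26285 - 4 \cdot 18769 = 26285 - 75076 = -48791$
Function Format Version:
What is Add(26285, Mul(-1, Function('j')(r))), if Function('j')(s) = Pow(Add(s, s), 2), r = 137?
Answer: -48791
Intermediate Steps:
Function('j')(s) = Mul(4, Pow(s, 2)) (Function('j')(s) = Pow(Mul(2, s), 2) = Mul(4, Pow(s, 2)))
Add(26285, Mul(-1, Function('j')(r))) = Add(26285, Mul(-1, Mul(4, Pow(137, 2)))) = Add(26285, Mul(-1, Mul(4, 18769))) = Add(26285, Mul(-1, 75076)) = Add(26285, -75076) = -48791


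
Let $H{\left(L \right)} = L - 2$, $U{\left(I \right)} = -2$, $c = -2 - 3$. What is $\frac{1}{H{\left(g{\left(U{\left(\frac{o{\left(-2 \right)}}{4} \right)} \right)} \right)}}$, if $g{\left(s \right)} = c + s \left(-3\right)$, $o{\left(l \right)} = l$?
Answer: $-1$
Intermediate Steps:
$c = -5$ ($c = -2 - 3 = -5$)
$g{\left(s \right)} = -5 - 3 s$ ($g{\left(s \right)} = -5 + s \left(-3\right) = -5 - 3 s$)
$H{\left(L \right)} = -2 + L$
$\frac{1}{H{\left(g{\left(U{\left(\frac{o{\left(-2 \right)}}{4} \right)} \right)} \right)}} = \frac{1}{-2 - -1} = \frac{1}{-2 + \left(-5 + 6\right)} = \frac{1}{-2 + 1} = \frac{1}{-1} = -1$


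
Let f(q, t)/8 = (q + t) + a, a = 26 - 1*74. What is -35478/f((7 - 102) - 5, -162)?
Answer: 17739/1240 ≈ 14.306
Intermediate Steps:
a = -48 (a = 26 - 74 = -48)
f(q, t) = -384 + 8*q + 8*t (f(q, t) = 8*((q + t) - 48) = 8*(-48 + q + t) = -384 + 8*q + 8*t)
-35478/f((7 - 102) - 5, -162) = -35478/(-384 + 8*((7 - 102) - 5) + 8*(-162)) = -35478/(-384 + 8*(-95 - 5) - 1296) = -35478/(-384 + 8*(-100) - 1296) = -35478/(-384 - 800 - 1296) = -35478/(-2480) = -35478*(-1/2480) = 17739/1240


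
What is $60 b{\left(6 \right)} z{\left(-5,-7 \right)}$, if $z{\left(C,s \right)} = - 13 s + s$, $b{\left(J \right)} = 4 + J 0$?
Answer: $20160$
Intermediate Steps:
$b{\left(J \right)} = 4$ ($b{\left(J \right)} = 4 + 0 = 4$)
$z{\left(C,s \right)} = - 12 s$
$60 b{\left(6 \right)} z{\left(-5,-7 \right)} = 60 \cdot 4 \left(\left(-12\right) \left(-7\right)\right) = 240 \cdot 84 = 20160$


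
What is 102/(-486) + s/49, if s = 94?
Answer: 6781/3969 ≈ 1.7085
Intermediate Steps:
102/(-486) + s/49 = 102/(-486) + 94/49 = 102*(-1/486) + 94*(1/49) = -17/81 + 94/49 = 6781/3969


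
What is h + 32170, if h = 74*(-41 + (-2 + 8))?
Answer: 29580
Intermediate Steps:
h = -2590 (h = 74*(-41 + 6) = 74*(-35) = -2590)
h + 32170 = -2590 + 32170 = 29580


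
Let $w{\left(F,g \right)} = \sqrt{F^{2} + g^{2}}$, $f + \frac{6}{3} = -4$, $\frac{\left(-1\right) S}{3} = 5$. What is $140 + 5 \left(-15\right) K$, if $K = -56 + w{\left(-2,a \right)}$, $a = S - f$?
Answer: $4340 - 75 \sqrt{85} \approx 3648.5$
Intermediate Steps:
$S = -15$ ($S = \left(-3\right) 5 = -15$)
$f = -6$ ($f = -2 - 4 = -6$)
$a = -9$ ($a = -15 - -6 = -15 + 6 = -9$)
$K = -56 + \sqrt{85}$ ($K = -56 + \sqrt{\left(-2\right)^{2} + \left(-9\right)^{2}} = -56 + \sqrt{4 + 81} = -56 + \sqrt{85} \approx -46.78$)
$140 + 5 \left(-15\right) K = 140 + 5 \left(-15\right) \left(-56 + \sqrt{85}\right) = 140 - 75 \left(-56 + \sqrt{85}\right) = 140 + \left(4200 - 75 \sqrt{85}\right) = 4340 - 75 \sqrt{85}$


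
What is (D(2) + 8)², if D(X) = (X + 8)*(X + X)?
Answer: 2304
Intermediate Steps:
D(X) = 2*X*(8 + X) (D(X) = (8 + X)*(2*X) = 2*X*(8 + X))
(D(2) + 8)² = (2*2*(8 + 2) + 8)² = (2*2*10 + 8)² = (40 + 8)² = 48² = 2304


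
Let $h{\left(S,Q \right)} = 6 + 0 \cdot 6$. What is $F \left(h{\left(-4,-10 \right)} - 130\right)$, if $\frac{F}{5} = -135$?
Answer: $83700$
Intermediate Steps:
$F = -675$ ($F = 5 \left(-135\right) = -675$)
$h{\left(S,Q \right)} = 6$ ($h{\left(S,Q \right)} = 6 + 0 = 6$)
$F \left(h{\left(-4,-10 \right)} - 130\right) = - 675 \left(6 - 130\right) = \left(-675\right) \left(-124\right) = 83700$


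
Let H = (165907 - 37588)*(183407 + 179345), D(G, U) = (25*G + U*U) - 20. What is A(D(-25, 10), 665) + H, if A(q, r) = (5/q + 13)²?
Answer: 553036479768384/11881 ≈ 4.6548e+10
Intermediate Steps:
D(G, U) = -20 + U² + 25*G (D(G, U) = (25*G + U²) - 20 = (U² + 25*G) - 20 = -20 + U² + 25*G)
A(q, r) = (13 + 5/q)²
H = 46547973888 (H = 128319*362752 = 46547973888)
A(D(-25, 10), 665) + H = (5 + 13*(-20 + 10² + 25*(-25)))²/(-20 + 10² + 25*(-25))² + 46547973888 = (5 + 13*(-20 + 100 - 625))²/(-20 + 100 - 625)² + 46547973888 = (5 + 13*(-545))²/(-545)² + 46547973888 = (5 - 7085)²/297025 + 46547973888 = (1/297025)*(-7080)² + 46547973888 = (1/297025)*50126400 + 46547973888 = 2005056/11881 + 46547973888 = 553036479768384/11881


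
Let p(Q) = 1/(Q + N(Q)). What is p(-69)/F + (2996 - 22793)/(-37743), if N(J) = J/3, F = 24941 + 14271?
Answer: 1035039405/1973304688 ≈ 0.52452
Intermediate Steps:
F = 39212
N(J) = J/3 (N(J) = J*(⅓) = J/3)
p(Q) = 3/(4*Q) (p(Q) = 1/(Q + Q/3) = 1/(4*Q/3) = 3/(4*Q))
p(-69)/F + (2996 - 22793)/(-37743) = ((¾)/(-69))/39212 + (2996 - 22793)/(-37743) = ((¾)*(-1/69))*(1/39212) - 19797*(-1/37743) = -1/92*1/39212 + 6599/12581 = -1/3607504 + 6599/12581 = 1035039405/1973304688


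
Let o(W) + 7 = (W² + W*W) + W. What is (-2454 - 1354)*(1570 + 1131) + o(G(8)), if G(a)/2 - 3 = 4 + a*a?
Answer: -10244945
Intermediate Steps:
G(a) = 14 + 2*a² (G(a) = 6 + 2*(4 + a*a) = 6 + 2*(4 + a²) = 6 + (8 + 2*a²) = 14 + 2*a²)
o(W) = -7 + W + 2*W² (o(W) = -7 + ((W² + W*W) + W) = -7 + ((W² + W²) + W) = -7 + (2*W² + W) = -7 + (W + 2*W²) = -7 + W + 2*W²)
(-2454 - 1354)*(1570 + 1131) + o(G(8)) = (-2454 - 1354)*(1570 + 1131) + (-7 + (14 + 2*8²) + 2*(14 + 2*8²)²) = -3808*2701 + (-7 + (14 + 2*64) + 2*(14 + 2*64)²) = -10285408 + (-7 + (14 + 128) + 2*(14 + 128)²) = -10285408 + (-7 + 142 + 2*142²) = -10285408 + (-7 + 142 + 2*20164) = -10285408 + (-7 + 142 + 40328) = -10285408 + 40463 = -10244945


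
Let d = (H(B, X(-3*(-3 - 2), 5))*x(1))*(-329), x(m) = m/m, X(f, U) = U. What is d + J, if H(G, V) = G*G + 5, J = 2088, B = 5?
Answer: -7782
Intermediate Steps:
x(m) = 1
H(G, V) = 5 + G² (H(G, V) = G² + 5 = 5 + G²)
d = -9870 (d = ((5 + 5²)*1)*(-329) = ((5 + 25)*1)*(-329) = (30*1)*(-329) = 30*(-329) = -9870)
d + J = -9870 + 2088 = -7782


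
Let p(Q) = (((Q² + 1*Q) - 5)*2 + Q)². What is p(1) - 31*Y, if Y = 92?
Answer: -2827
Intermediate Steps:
p(Q) = (-10 + 2*Q² + 3*Q)² (p(Q) = (((Q² + Q) - 5)*2 + Q)² = (((Q + Q²) - 5)*2 + Q)² = ((-5 + Q + Q²)*2 + Q)² = ((-10 + 2*Q + 2*Q²) + Q)² = (-10 + 2*Q² + 3*Q)²)
p(1) - 31*Y = (-10 + 2*1² + 3*1)² - 31*92 = (-10 + 2*1 + 3)² - 2852 = (-10 + 2 + 3)² - 2852 = (-5)² - 2852 = 25 - 2852 = -2827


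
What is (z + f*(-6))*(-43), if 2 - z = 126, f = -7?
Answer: 3526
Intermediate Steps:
z = -124 (z = 2 - 1*126 = 2 - 126 = -124)
(z + f*(-6))*(-43) = (-124 - 7*(-6))*(-43) = (-124 + 42)*(-43) = -82*(-43) = 3526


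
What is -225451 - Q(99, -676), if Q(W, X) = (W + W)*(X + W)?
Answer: -111205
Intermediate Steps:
Q(W, X) = 2*W*(W + X) (Q(W, X) = (2*W)*(W + X) = 2*W*(W + X))
-225451 - Q(99, -676) = -225451 - 2*99*(99 - 676) = -225451 - 2*99*(-577) = -225451 - 1*(-114246) = -225451 + 114246 = -111205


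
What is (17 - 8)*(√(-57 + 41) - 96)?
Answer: -864 + 36*I ≈ -864.0 + 36.0*I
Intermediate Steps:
(17 - 8)*(√(-57 + 41) - 96) = 9*(√(-16) - 96) = 9*(4*I - 96) = 9*(-96 + 4*I) = -864 + 36*I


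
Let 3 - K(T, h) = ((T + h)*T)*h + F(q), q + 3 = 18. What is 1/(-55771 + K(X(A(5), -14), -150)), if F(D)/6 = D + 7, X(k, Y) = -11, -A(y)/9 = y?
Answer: 1/209750 ≈ 4.7676e-6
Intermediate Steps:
A(y) = -9*y
q = 15 (q = -3 + 18 = 15)
F(D) = 42 + 6*D (F(D) = 6*(D + 7) = 6*(7 + D) = 42 + 6*D)
K(T, h) = -129 - T*h*(T + h) (K(T, h) = 3 - (((T + h)*T)*h + (42 + 6*15)) = 3 - ((T*(T + h))*h + (42 + 90)) = 3 - (T*h*(T + h) + 132) = 3 - (132 + T*h*(T + h)) = 3 + (-132 - T*h*(T + h)) = -129 - T*h*(T + h))
1/(-55771 + K(X(A(5), -14), -150)) = 1/(-55771 + (-129 - 1*(-11)*(-150)**2 - 1*(-150)*(-11)**2)) = 1/(-55771 + (-129 - 1*(-11)*22500 - 1*(-150)*121)) = 1/(-55771 + (-129 + 247500 + 18150)) = 1/(-55771 + 265521) = 1/209750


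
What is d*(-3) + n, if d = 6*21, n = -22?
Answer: -400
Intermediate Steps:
d = 126
d*(-3) + n = 126*(-3) - 22 = -378 - 22 = -400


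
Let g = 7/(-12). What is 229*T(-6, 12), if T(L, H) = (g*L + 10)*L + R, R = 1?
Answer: -18320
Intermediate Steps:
g = -7/12 (g = 7*(-1/12) = -7/12 ≈ -0.58333)
T(L, H) = 1 + L*(10 - 7*L/12) (T(L, H) = (-7*L/12 + 10)*L + 1 = (10 - 7*L/12)*L + 1 = L*(10 - 7*L/12) + 1 = 1 + L*(10 - 7*L/12))
229*T(-6, 12) = 229*(1 + 10*(-6) - 7/12*(-6)²) = 229*(1 - 60 - 7/12*36) = 229*(1 - 60 - 21) = 229*(-80) = -18320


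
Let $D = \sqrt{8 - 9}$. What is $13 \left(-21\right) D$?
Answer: $- 273 i \approx - 273.0 i$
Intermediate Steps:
$D = i$ ($D = \sqrt{-1} = i \approx 1.0 i$)
$13 \left(-21\right) D = 13 \left(-21\right) i = - 273 i$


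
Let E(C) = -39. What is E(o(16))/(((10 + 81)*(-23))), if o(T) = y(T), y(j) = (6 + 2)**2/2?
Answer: 3/161 ≈ 0.018634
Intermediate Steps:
y(j) = 32 (y(j) = 8**2*(1/2) = 64*(1/2) = 32)
o(T) = 32
E(o(16))/(((10 + 81)*(-23))) = -39*(-1/(23*(10 + 81))) = -39/(91*(-23)) = -39/(-2093) = -39*(-1/2093) = 3/161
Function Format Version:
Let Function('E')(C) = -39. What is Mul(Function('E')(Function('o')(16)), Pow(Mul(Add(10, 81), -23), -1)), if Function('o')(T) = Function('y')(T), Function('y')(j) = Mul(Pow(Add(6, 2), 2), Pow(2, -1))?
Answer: Rational(3, 161) ≈ 0.018634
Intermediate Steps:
Function('y')(j) = 32 (Function('y')(j) = Mul(Pow(8, 2), Rational(1, 2)) = Mul(64, Rational(1, 2)) = 32)
Function('o')(T) = 32
Mul(Function('E')(Function('o')(16)), Pow(Mul(Add(10, 81), -23), -1)) = Mul(-39, Pow(Mul(Add(10, 81), -23), -1)) = Mul(-39, Pow(Mul(91, -23), -1)) = Mul(-39, Pow(-2093, -1)) = Mul(-39, Rational(-1, 2093)) = Rational(3, 161)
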